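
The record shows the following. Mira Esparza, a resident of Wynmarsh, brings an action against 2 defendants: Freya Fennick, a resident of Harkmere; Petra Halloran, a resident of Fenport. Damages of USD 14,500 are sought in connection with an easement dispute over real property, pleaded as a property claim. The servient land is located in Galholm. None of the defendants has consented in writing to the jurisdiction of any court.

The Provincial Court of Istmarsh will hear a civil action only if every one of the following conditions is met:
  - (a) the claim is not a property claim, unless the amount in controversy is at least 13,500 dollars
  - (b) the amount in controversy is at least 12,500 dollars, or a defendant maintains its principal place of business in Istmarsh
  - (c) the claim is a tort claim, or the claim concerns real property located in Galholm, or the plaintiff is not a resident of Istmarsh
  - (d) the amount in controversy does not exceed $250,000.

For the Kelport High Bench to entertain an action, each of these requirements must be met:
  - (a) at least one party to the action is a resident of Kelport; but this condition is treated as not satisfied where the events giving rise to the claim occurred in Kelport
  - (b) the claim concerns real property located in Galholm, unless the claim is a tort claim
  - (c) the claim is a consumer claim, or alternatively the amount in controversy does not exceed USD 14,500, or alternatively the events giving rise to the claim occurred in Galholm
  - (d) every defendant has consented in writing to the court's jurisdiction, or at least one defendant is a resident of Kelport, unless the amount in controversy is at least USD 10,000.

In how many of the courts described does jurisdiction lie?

The Provincial Court of Istmarsh:
  (a) The claim is a property claim. The proviso rescues it, though: the amount in controversy is $14,500, which meets the $13,500 floor. Satisfied.
  (b) The amount in controversy is 14,500 dollars, which meets the USD 12,500 floor — that alternative is enough. Satisfied.
  (c) The property lies in Galholm, so this disjunct is met. Satisfied.
  (d) The amount in controversy is 14,500 dollars, within the $250,000 ceiling. Satisfied.
  → The court has jurisdiction.
The Kelport High Bench:
  (a) No party resides in Kelport. Not met.
  (b) The property lies in Galholm. Satisfied.
  (c) The amount in controversy is 14,500 dollars, within the 14,500 dollars ceiling, so this disjunct is met. Condition met.
  (d) No such written consent has been filed; no defendant resides in Kelport (they reside in Harkmere, Fenport) — every alternative fails. The proviso rescues it, though: the amount in controversy is USD 14,500, which meets the USD 10,000 floor. Condition met.
  → No jurisdiction.
Courts with jurisdiction: the Provincial Court of Istmarsh — 1 in total.

1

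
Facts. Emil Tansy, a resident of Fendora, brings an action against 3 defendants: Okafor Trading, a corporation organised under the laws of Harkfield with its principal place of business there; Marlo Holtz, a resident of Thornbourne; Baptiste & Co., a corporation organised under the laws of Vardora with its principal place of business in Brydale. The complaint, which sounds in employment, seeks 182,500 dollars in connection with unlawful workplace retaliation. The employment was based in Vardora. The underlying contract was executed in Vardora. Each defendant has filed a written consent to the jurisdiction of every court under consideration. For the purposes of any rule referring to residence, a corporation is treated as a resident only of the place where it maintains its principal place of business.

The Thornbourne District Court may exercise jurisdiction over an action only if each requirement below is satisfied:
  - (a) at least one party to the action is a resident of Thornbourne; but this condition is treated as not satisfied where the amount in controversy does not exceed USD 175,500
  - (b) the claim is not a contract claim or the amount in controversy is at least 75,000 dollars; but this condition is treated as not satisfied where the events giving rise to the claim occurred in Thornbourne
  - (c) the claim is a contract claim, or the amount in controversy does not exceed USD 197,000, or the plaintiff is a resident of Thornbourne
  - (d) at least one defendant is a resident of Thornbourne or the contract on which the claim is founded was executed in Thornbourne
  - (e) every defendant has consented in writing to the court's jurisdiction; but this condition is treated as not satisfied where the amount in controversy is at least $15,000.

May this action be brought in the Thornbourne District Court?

No

The Thornbourne District Court:
  (a) Marlo Holtz resides in Thornbourne. The carve-out does not apply: the amount in controversy is 182,500 dollars, above the $175,500 ceiling. Met.
  (b) The claim is an employment claim, not a contract claim, which satisfies one of the alternatives. The carve-out does not apply: the operative events occurred in Vardora, not Thornbourne. Met.
  (c) The amount in controversy is 182,500 dollars, within the USD 197,000 ceiling, which satisfies one of the alternatives. Satisfied.
  (d) Marlo Holtz resides in Thornbourne, so this disjunct is met. Satisfied.
  (e) Every defendant has filed written consent. But the carve-out bites: the amount in controversy is 182,500 dollars, which meets the 15,000 dollars floor. Fails.
  → At least one condition fails; no jurisdiction.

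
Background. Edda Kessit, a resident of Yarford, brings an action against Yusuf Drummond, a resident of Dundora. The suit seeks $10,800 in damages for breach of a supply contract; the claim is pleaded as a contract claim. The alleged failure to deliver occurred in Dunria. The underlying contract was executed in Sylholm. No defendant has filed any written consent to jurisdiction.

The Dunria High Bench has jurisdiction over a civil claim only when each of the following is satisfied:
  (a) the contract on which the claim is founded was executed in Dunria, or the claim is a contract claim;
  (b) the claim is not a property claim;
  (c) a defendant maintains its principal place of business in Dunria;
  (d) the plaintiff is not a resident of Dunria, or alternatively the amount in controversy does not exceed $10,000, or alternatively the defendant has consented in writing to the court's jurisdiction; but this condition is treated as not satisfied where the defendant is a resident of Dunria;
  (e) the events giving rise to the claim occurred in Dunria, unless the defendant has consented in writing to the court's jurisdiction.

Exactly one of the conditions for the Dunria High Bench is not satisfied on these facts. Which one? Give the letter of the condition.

(c)

The Dunria High Bench:
  (a) The claim is a contract claim — that alternative is enough. Met.
  (b) The claim is a contract claim, not a property claim. Satisfied.
  (c) No defendant is a corporation. Not satisfied.
  (d) The plaintiff resides in Yarford, which is not Dunria, which satisfies one of the alternatives. The carve-out does not apply: the defendant resides in Dundora, not Dunria. Condition met.
  (e) The operative events occurred in Dunria. Satisfied.
Only condition (c) fails.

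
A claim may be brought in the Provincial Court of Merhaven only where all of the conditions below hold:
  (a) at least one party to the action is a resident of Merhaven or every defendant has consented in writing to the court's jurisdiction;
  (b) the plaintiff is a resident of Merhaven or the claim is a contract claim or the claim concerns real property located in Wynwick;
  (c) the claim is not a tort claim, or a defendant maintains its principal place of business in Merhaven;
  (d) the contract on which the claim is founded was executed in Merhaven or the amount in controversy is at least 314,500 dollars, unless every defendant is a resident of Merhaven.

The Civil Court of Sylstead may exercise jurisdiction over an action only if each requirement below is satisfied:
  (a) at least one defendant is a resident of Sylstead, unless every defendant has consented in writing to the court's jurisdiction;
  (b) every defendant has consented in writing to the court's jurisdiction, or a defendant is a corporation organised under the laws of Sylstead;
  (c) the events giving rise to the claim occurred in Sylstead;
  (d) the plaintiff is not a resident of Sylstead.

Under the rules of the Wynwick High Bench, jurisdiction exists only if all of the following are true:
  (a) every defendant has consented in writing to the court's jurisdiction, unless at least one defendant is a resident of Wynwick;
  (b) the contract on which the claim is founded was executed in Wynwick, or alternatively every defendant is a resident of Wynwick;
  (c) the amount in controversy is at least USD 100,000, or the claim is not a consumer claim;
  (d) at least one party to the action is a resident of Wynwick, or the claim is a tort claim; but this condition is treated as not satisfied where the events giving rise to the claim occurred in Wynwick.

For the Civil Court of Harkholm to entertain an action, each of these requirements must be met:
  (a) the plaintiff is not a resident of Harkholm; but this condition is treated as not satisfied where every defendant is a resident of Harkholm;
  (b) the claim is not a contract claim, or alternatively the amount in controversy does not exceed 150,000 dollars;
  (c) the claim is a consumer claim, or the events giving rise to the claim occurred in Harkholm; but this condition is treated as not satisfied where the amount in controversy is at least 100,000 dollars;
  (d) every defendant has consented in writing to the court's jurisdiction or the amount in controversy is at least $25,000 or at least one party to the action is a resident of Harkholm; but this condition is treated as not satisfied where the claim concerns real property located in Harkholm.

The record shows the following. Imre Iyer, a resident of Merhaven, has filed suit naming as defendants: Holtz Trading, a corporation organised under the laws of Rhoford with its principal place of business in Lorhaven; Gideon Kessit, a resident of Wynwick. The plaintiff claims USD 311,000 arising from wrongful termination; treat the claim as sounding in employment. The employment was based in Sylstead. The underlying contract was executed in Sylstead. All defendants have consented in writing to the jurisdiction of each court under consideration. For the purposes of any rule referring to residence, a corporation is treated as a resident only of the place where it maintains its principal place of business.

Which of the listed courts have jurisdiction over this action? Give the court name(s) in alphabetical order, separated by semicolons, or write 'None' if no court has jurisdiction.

The Provincial Court of Merhaven:
  (a) Imre Iyer resides in Merhaven, so one alternative holds. Condition met.
  (b) The plaintiff resides in Merhaven, which satisfies one of the alternatives. Satisfied.
  (c) The claim is an employment claim, not a tort claim, which satisfies one of the alternatives. Condition met.
  (d) The contract was executed in Sylstead, not Merhaven; the amount in controversy is USD 311,000, below the 314,500 dollars floor — none of the alternatives is met. Nor does the 'unless' clause help: the defendants reside as follows — Holtz Trading in Lorhaven, Gideon Kessit in Wynwick — not all in Merhaven. Not met.
  → Not every requirement is met — no jurisdiction.
The Civil Court of Sylstead:
  (a) No defendant resides in Sylstead (they reside in Lorhaven, Wynwick). But every defendant has filed written consent, and the 'unless' clause therefore excuses the requirement. Satisfied.
  (b) Every defendant has filed written consent, so this disjunct is met. Satisfied.
  (c) The operative events occurred in Sylstead. Satisfied.
  (d) The plaintiff resides in Merhaven, which is not Sylstead. Condition met.
  → Every requirement is satisfied — jurisdiction.
The Wynwick High Bench:
  (a) Every defendant has filed written consent. Satisfied.
  (b) The contract was executed in Sylstead, not Wynwick; the defendants reside as follows — Holtz Trading in Lorhaven, Gideon Kessit in Wynwick — not all in Wynwick — none of the alternatives is met. Fails.
  (c) The amount in controversy is USD 311,000, which meets the 100,000 dollars floor, so one alternative holds. Met.
  (d) Gideon Kessit resides in Wynwick, which satisfies one of the alternatives. The carve-out does not apply: the operative events occurred in Sylstead, not Wynwick. Met.
  → Not every requirement is met — no jurisdiction.
The Civil Court of Harkholm:
  (a) The plaintiff resides in Merhaven, which is not Harkholm. The carve-out does not apply: the defendants reside as follows — Holtz Trading in Lorhaven, Gideon Kessit in Wynwick — not all in Harkholm. Condition met.
  (b) The claim is an employment claim, not a contract claim, so this disjunct is met. Satisfied.
  (c) The claim is an employment claim, not a consumer claim; the operative events occurred in Sylstead, not Harkholm — every alternative fails. Fails.
  (d) Every defendant has filed written consent, so one alternative holds. And the carve-out is inapplicable — the claim does not concern real property. Satisfied.
  → At least one condition fails; no jurisdiction.

the Civil Court of Sylstead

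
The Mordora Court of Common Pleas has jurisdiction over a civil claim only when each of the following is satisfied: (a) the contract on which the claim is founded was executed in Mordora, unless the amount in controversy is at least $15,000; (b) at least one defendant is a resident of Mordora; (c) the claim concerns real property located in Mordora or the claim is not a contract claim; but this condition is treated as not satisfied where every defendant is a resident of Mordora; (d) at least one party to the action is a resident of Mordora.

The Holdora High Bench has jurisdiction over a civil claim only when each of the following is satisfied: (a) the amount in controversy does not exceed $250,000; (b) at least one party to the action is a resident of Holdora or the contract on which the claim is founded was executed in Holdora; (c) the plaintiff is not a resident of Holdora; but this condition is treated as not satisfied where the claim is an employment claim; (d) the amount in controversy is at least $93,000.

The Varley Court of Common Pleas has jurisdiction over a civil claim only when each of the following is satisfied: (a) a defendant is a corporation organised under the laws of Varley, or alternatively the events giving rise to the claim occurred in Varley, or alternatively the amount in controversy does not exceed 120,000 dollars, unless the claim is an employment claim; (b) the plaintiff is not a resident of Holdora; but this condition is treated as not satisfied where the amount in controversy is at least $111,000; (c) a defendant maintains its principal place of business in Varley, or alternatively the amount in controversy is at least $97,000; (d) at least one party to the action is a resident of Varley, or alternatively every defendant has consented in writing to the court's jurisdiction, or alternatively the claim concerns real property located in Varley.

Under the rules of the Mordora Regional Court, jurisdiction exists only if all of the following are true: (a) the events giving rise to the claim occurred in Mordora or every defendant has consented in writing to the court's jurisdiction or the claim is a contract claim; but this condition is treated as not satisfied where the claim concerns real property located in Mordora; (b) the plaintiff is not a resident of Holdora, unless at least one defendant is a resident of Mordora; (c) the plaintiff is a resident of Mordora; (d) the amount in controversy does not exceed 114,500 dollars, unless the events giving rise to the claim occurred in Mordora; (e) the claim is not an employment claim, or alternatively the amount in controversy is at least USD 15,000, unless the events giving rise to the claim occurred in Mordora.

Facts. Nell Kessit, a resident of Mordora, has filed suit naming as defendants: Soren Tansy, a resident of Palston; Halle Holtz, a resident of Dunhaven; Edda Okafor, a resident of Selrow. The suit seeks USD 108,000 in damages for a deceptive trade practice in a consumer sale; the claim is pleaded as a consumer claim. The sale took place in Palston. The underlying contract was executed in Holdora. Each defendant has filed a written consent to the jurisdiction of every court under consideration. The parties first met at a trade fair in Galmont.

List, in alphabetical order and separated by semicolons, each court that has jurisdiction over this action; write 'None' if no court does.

the Holdora High Bench; the Mordora Regional Court; the Varley Court of Common Pleas

The Mordora Court of Common Pleas:
  (a) The contract was executed in Holdora, not Mordora. However, the amount in controversy is $108,000, which meets the USD 15,000 floor, so the 'unless' proviso supplies this condition. Met.
  (b) No defendant resides in Mordora (they reside in Palston, Dunhaven, Selrow). Fails.
  (c) The claim is a consumer claim, not a contract claim, so this disjunct is met. The carve-out does not apply: the defendants reside as follows — Soren Tansy in Palston, Halle Holtz in Dunhaven, Edda Okafor in Selrow — not all in Mordora. Condition met.
  (d) Nell Kessit resides in Mordora. Satisfied.
  → At least one condition fails; no jurisdiction.
The Holdora High Bench:
  (a) The amount in controversy is $108,000, within the 250,000 dollars ceiling. Satisfied.
  (b) The contract was executed in Holdora, so this disjunct is met. Satisfied.
  (c) The plaintiff resides in Mordora, which is not Holdora. The exception is not triggered, since the claim is a consumer claim, not an employment claim. Condition met.
  (d) The amount in controversy is $108,000, which meets the 93,000 dollars floor. Condition met.
  → All conditions met; jurisdiction exists.
The Varley Court of Common Pleas:
  (a) The amount in controversy is $108,000, within the USD 120,000 ceiling, which satisfies one of the alternatives. Condition met.
  (b) The plaintiff resides in Mordora, which is not Holdora. The exception is not triggered, since the amount in controversy is USD 108,000, below the $111,000 floor. Met.
  (c) The amount in controversy is $108,000, which meets the USD 97,000 floor, which satisfies one of the alternatives. Met.
  (d) Every defendant has filed written consent — that alternative is enough. Condition met.
  → The court has jurisdiction.
The Mordora Regional Court:
  (a) Every defendant has filed written consent, so one alternative holds. The exception is not triggered, since the claim does not concern real property. Met.
  (b) The plaintiff resides in Mordora, which is not Holdora. Satisfied.
  (c) The plaintiff resides in Mordora. Met.
  (d) The amount in controversy is 108,000 dollars, within the USD 114,500 ceiling. Satisfied.
  (e) The claim is a consumer claim, not an employment claim, so one alternative holds. Condition met.
  → All conditions met; jurisdiction exists.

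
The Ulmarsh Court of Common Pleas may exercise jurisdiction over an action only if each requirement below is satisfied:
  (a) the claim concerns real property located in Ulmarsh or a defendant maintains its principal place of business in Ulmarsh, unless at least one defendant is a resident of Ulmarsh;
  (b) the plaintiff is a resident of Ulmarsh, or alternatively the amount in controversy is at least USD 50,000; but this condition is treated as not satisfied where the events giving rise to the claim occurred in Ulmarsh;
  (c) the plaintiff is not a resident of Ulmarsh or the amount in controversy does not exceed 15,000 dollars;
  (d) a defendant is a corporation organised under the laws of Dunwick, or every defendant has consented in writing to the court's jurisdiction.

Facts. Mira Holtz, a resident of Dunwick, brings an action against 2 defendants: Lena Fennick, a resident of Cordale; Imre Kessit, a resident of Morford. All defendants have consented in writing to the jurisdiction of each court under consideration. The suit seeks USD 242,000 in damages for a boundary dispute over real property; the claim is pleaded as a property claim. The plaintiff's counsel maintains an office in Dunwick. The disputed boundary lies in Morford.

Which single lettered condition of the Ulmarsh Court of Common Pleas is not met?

The Ulmarsh Court of Common Pleas:
  (a) The property lies in Morford, not Ulmarsh; no defendant is a corporation — no alternative holds. The proviso offers no rescue either, since no defendant resides in Ulmarsh (they reside in Cordale, Morford). Condition not met.
  (b) The amount in controversy is 242,000 dollars, which meets the $50,000 floor — that alternative is enough. And the carve-out is inapplicable — the operative events occurred in Morford, not Ulmarsh. Condition met.
  (c) The plaintiff resides in Dunwick, which is not Ulmarsh, which satisfies one of the alternatives. Satisfied.
  (d) Every defendant has filed written consent — that alternative is enough. Satisfied.
Only condition (a) fails.

(a)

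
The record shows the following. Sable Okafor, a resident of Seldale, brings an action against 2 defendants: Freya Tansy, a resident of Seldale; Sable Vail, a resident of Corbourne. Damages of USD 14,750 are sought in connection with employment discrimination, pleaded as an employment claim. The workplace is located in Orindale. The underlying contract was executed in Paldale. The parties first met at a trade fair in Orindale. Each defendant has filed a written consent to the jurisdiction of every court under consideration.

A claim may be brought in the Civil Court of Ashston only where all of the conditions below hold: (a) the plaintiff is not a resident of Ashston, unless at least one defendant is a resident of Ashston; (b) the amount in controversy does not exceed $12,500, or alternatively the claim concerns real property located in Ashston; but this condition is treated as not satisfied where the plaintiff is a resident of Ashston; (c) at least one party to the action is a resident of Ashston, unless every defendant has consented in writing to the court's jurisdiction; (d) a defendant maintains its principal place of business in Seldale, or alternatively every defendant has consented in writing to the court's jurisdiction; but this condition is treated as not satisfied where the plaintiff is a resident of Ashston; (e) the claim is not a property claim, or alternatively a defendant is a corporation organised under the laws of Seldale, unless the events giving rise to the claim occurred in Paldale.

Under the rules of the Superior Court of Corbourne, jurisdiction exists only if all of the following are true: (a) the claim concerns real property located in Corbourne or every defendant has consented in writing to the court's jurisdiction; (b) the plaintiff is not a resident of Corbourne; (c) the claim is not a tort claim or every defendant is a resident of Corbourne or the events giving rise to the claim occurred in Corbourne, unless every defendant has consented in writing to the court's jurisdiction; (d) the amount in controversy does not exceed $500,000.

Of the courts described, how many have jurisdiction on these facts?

1

The Civil Court of Ashston:
  (a) The plaintiff resides in Seldale, which is not Ashston. Condition met.
  (b) The amount in controversy is USD 14,750, above the USD 12,500 ceiling; the claim does not concern real property — none of the alternatives is met. Not met.
  (c) No party resides in Ashston. However, every defendant has filed written consent, so the 'unless' proviso supplies this condition. Met.
  (d) Every defendant has filed written consent, so this disjunct is met. The exception is not triggered, since the plaintiff resides in Seldale, not Ashston. Condition met.
  (e) The claim is an employment claim, not a property claim, so one alternative holds. Met.
  → Not every requirement is met — no jurisdiction.
The Superior Court of Corbourne:
  (a) Every defendant has filed written consent — that alternative is enough. Condition met.
  (b) The plaintiff resides in Seldale, which is not Corbourne. Satisfied.
  (c) The claim is an employment claim, not a tort claim, so this disjunct is met. Condition met.
  (d) The amount in controversy is $14,750, within the $500,000 ceiling. Condition met.
  → Jurisdiction lies.
Courts with jurisdiction: the Superior Court of Corbourne — 1 in total.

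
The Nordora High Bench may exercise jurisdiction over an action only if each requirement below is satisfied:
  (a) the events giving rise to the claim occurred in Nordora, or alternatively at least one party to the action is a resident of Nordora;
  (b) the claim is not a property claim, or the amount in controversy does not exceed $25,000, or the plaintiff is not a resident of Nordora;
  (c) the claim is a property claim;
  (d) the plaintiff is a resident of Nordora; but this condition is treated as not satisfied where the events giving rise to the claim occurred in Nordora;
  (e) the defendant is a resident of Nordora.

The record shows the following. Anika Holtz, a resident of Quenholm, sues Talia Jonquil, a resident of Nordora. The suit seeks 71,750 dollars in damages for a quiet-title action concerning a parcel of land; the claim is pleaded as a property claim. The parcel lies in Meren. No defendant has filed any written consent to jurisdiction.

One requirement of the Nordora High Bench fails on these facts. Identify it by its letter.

(d)

The Nordora High Bench:
  (a) Talia Jonquil resides in Nordora, which satisfies one of the alternatives. Condition met.
  (b) The plaintiff resides in Quenholm, which is not Nordora, so one alternative holds. Condition met.
  (c) The claim is a property claim. Condition met.
  (d) The plaintiff resides in Quenholm, not Nordora. Fails.
  (e) The defendant resides in Nordora. Met.
Only condition (d) fails.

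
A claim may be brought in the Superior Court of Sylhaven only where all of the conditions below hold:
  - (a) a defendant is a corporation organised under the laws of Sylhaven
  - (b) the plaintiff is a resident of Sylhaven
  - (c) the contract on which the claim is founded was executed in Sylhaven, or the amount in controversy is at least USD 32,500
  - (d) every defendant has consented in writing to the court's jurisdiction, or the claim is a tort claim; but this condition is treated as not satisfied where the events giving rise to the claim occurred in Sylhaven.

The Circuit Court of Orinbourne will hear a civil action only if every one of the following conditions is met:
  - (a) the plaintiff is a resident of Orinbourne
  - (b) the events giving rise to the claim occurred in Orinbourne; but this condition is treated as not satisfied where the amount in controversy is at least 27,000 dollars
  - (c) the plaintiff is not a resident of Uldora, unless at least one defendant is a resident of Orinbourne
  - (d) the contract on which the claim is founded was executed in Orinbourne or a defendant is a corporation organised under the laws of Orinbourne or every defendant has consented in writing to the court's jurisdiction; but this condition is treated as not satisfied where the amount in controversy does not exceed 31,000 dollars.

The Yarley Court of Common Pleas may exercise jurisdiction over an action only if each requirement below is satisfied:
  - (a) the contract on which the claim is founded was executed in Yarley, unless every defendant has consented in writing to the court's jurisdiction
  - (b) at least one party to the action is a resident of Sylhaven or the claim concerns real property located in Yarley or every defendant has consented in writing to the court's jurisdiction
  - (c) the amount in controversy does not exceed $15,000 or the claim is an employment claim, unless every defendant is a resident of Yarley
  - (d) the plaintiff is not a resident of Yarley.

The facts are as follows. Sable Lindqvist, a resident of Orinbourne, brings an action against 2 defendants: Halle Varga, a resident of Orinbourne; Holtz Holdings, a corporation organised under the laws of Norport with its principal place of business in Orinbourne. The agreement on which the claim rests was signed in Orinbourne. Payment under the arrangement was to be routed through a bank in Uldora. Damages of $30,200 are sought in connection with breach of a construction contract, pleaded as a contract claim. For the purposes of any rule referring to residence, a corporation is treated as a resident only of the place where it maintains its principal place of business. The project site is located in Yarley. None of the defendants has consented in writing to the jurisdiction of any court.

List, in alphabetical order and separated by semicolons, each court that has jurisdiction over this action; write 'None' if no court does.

The Superior Court of Sylhaven:
  (a) The corporate defendant(s) are organised in Norport, not Sylhaven. Not met.
  (b) The plaintiff resides in Orinbourne, not Sylhaven. Condition not met.
  (c) The contract was executed in Orinbourne, not Sylhaven; the amount in controversy is USD 30,200, below the $32,500 floor — every alternative fails. Fails.
  (d) No such written consent has been filed; the claim is a contract claim, not a tort claim — none of the alternatives is met. Fails.
  → The court lacks jurisdiction.
The Circuit Court of Orinbourne:
  (a) The plaintiff resides in Orinbourne. Condition met.
  (b) The operative events occurred in Yarley, not Orinbourne. Condition not met.
  (c) The plaintiff resides in Orinbourne, which is not Uldora. Satisfied.
  (d) The contract was executed in Orinbourne, so one alternative holds. But the amount in controversy is USD 30,200, within the 31,000 dollars ceiling, triggering the carve-out and defeating this condition. Not satisfied.
  → The court lacks jurisdiction.
The Yarley Court of Common Pleas:
  (a) The contract was executed in Orinbourne, not Yarley. Nor does the 'unless' clause help: no such written consent has been filed. Not met.
  (b) No party resides in Sylhaven; the claim does not concern real property; no such written consent has been filed — every alternative fails. Not satisfied.
  (c) The amount in controversy is 30,200 dollars, above the USD 15,000 ceiling; the claim is a contract claim, not an employment claim — no alternative holds. Nor does the 'unless' clause help: the defendants reside as follows — Halle Varga in Orinbourne, Holtz Holdings in Orinbourne — not all in Yarley. Not met.
  (d) The plaintiff resides in Orinbourne, which is not Yarley. Condition met.
  → No jurisdiction.

None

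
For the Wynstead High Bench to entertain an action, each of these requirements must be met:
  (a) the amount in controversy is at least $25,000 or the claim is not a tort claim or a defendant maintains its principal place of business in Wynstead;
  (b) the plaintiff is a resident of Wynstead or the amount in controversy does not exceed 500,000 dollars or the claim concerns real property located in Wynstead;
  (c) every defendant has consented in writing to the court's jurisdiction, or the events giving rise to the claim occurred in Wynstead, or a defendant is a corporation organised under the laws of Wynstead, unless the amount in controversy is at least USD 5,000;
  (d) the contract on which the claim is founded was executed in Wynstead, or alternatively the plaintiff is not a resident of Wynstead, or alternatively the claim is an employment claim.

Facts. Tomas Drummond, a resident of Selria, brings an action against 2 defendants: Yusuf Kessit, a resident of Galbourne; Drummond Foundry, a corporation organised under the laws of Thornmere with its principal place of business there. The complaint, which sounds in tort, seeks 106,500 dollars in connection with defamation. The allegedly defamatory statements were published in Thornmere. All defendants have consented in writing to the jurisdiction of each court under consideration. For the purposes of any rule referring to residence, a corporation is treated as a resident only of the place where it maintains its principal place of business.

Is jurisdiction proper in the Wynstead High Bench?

Yes

The Wynstead High Bench:
  (a) The amount in controversy is USD 106,500, which meets the 25,000 dollars floor, which satisfies one of the alternatives. Satisfied.
  (b) The amount in controversy is USD 106,500, within the USD 500,000 ceiling — that alternative is enough. Met.
  (c) Every defendant has filed written consent, so one alternative holds. Satisfied.
  (d) The plaintiff resides in Selria, which is not Wynstead, so this disjunct is met. Satisfied.
  → Every requirement is satisfied — jurisdiction.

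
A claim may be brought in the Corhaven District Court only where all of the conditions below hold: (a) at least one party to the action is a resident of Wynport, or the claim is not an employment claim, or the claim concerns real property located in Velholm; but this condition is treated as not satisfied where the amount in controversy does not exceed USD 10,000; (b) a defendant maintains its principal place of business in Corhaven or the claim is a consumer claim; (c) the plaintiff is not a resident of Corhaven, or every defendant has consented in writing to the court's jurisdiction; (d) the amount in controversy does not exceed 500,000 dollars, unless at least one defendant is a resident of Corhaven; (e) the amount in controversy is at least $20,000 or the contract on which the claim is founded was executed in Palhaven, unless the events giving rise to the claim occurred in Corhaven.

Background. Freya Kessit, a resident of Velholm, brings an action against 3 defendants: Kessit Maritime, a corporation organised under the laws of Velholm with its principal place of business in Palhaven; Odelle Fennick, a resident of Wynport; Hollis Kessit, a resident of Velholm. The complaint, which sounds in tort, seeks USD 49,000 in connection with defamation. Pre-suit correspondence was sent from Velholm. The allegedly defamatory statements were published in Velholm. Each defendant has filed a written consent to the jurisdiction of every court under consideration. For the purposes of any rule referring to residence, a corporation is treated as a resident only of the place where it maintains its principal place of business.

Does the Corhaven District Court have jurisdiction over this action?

No

The Corhaven District Court:
  (a) Odelle Fennick resides in Wynport — that alternative is enough. And the carve-out is inapplicable — the amount in controversy is USD 49,000, above the 10,000 dollars ceiling. Met.
  (b) The corporate defendant(s) have their principal place of business in Palhaven, not Corhaven; the claim is a tort claim, not a consumer claim — no alternative holds. Condition not met.
  (c) The plaintiff resides in Velholm, which is not Corhaven, so this disjunct is met. Condition met.
  (d) The amount in controversy is 49,000 dollars, within the USD 500,000 ceiling. Met.
  (e) The amount in controversy is USD 49,000, which meets the 20,000 dollars floor, so this disjunct is met. Met.
  → No jurisdiction.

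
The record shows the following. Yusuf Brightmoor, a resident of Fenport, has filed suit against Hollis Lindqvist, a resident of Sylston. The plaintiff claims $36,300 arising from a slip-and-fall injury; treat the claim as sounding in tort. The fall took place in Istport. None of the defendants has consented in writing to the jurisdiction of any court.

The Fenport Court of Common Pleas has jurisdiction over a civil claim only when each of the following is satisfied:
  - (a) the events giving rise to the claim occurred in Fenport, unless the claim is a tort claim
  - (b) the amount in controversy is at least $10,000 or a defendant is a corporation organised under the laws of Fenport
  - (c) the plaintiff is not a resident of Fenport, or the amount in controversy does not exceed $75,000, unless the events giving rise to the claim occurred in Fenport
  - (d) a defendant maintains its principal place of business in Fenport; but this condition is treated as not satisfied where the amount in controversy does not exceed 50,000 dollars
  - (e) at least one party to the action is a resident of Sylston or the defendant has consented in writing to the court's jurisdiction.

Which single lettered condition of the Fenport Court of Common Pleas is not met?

The Fenport Court of Common Pleas:
  (a) The operative events occurred in Istport, not Fenport. But the claim is a tort claim, and the 'unless' clause therefore excuses the requirement. Met.
  (b) The amount in controversy is 36,300 dollars, which meets the USD 10,000 floor — that alternative is enough. Condition met.
  (c) The amount in controversy is $36,300, within the $75,000 ceiling — that alternative is enough. Met.
  (d) No defendant is a corporation. Not met.
  (e) Hollis Lindqvist resides in Sylston — that alternative is enough. Satisfied.
Only condition (d) fails.

(d)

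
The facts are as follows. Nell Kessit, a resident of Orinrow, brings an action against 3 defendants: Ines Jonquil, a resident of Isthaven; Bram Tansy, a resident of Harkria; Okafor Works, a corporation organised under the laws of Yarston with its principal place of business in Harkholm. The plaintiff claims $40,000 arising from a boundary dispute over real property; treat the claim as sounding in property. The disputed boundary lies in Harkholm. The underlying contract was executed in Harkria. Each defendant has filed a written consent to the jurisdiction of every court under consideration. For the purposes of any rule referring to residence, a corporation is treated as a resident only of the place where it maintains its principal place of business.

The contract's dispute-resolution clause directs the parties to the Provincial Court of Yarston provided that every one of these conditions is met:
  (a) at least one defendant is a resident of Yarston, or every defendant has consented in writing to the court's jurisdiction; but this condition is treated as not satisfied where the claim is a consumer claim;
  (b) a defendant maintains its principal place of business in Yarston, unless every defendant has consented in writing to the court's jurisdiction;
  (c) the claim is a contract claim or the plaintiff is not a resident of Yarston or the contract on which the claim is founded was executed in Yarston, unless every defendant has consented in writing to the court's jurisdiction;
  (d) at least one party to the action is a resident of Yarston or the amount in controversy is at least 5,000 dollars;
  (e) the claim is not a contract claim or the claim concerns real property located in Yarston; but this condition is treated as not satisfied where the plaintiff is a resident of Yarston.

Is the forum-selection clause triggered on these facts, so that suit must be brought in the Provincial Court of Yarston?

Yes

The Provincial Court of Yarston:
  (a) Every defendant has filed written consent, which satisfies one of the alternatives. The exception is not triggered, since the claim is a property claim, not a consumer claim. Satisfied.
  (b) The corporate defendant(s) have their principal place of business in Harkholm, not Yarston. However, every defendant has filed written consent, so the 'unless' proviso supplies this condition. Met.
  (c) The plaintiff resides in Orinrow, which is not Yarston — that alternative is enough. Condition met.
  (d) The amount in controversy is USD 40,000, which meets the 5,000 dollars floor, which satisfies one of the alternatives. Met.
  (e) The claim is a property claim, not a contract claim, which satisfies one of the alternatives. The exception is not triggered, since the plaintiff resides in Orinrow, not Yarston. Met.
  → Forum clause is triggered.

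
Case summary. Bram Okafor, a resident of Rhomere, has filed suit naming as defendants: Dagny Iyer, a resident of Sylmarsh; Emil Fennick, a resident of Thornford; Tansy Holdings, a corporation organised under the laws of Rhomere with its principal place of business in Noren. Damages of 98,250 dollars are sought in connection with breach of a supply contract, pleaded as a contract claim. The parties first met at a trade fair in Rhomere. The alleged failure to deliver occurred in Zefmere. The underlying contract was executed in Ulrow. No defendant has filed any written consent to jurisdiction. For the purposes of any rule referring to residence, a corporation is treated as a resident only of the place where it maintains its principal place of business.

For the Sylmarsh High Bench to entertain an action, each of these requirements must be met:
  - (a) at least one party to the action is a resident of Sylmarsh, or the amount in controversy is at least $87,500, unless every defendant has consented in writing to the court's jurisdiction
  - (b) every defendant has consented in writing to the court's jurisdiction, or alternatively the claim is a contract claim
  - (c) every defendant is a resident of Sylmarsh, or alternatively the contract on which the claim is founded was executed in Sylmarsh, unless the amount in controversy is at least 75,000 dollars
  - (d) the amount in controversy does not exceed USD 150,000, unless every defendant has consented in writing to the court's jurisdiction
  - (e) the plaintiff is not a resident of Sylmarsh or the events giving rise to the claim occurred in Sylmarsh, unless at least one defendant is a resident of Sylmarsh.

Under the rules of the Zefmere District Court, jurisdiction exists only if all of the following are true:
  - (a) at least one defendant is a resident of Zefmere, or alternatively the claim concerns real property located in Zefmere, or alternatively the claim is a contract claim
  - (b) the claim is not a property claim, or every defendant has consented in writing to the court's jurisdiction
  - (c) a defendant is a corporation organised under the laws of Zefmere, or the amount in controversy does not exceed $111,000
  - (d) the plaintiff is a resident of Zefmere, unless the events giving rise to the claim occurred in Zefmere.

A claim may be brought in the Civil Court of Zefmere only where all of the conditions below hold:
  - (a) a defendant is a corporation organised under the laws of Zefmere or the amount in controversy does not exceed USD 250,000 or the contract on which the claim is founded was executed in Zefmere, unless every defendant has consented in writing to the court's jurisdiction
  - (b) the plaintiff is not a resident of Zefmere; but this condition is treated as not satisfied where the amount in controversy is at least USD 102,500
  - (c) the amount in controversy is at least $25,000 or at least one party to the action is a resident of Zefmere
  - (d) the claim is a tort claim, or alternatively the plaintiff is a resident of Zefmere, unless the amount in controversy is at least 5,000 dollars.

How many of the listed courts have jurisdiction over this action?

The Sylmarsh High Bench:
  (a) Dagny Iyer resides in Sylmarsh, which satisfies one of the alternatives. Condition met.
  (b) The claim is a contract claim, so this disjunct is met. Satisfied.
  (c) The defendants reside as follows — Dagny Iyer in Sylmarsh, Emil Fennick in Thornford, Tansy Holdings in Noren — not all in Sylmarsh; the contract was executed in Ulrow, not Sylmarsh — every alternative fails. But the amount in controversy is 98,250 dollars, which meets the 75,000 dollars floor, and the 'unless' clause therefore excuses the requirement. Satisfied.
  (d) The amount in controversy is USD 98,250, within the $150,000 ceiling. Satisfied.
  (e) The plaintiff resides in Rhomere, which is not Sylmarsh, which satisfies one of the alternatives. Met.
  → The court has jurisdiction.
The Zefmere District Court:
  (a) The claim is a contract claim, which satisfies one of the alternatives. Met.
  (b) The claim is a contract claim, not a property claim, which satisfies one of the alternatives. Condition met.
  (c) The amount in controversy is USD 98,250, within the USD 111,000 ceiling — that alternative is enough. Condition met.
  (d) The plaintiff resides in Rhomere, not Zefmere. The proviso rescues it, though: the operative events occurred in Zefmere. Satisfied.
  → The court has jurisdiction.
The Civil Court of Zefmere:
  (a) The amount in controversy is $98,250, within the 250,000 dollars ceiling, so this disjunct is met. Satisfied.
  (b) The plaintiff resides in Rhomere, which is not Zefmere. The exception is not triggered, since the amount in controversy is $98,250, below the 102,500 dollars floor. Condition met.
  (c) The amount in controversy is $98,250, which meets the USD 25,000 floor — that alternative is enough. Met.
  (d) The claim is a contract claim, not a tort claim; the plaintiff resides in Rhomere, not Zefmere — every alternative fails. However, the amount in controversy is $98,250, which meets the $5,000 floor, so the 'unless' proviso supplies this condition. Condition met.
  → The court has jurisdiction.
Courts with jurisdiction: the Sylmarsh High Bench, the Zefmere District Court, the Civil Court of Zefmere — 3 in total.

3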